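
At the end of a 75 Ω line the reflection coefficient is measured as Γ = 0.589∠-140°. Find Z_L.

Z_L = Z_0·(1 + Γ)/(1 − Γ) = 75·(0.549 − j0.379)/(1.45 + j0.379)

Z_L ≈ 21.8 − j25.2 Ω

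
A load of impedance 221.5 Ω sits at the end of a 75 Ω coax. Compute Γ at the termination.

Γ = 0.494

Γ = (Z_L − Z_0)/(Z_L + Z_0) = (221.5 − 75)/(221.5 + 75) = 146.5/296.5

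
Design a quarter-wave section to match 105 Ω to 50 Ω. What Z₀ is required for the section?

Z_qwt ≈ 72.5 Ω

Z_qwt = √(Z_0·R_L) = √(50 × 105) = √5250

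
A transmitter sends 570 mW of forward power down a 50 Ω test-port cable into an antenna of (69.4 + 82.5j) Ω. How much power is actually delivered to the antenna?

|Γ| = |(19.4 + j82.5)/(119.4 + j82.5)| = 0.584
|Γ|² = 0.341
P_refl = |Γ|²·P_inc = 194 mW, P_del = (1 − |Γ|²)·P_inc = 376 mW

P_delivered ≈ 376 mW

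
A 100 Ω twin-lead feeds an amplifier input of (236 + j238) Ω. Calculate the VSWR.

VSWR ≈ 4.98

Γ = (Z_L − Z_0)/(Z_L + Z_0) = (136 + j238)/(336 + j238)
|Γ| = 274/412 = 0.666
VSWR = (1 + |Γ|)/(1 − |Γ|) = 1.67/0.334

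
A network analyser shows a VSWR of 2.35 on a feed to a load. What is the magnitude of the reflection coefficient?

|Γ| = (S − 1)/(S + 1) = (2.35 − 1)/(2.35 + 1) = 1.35/3.35

|Γ| ≈ 0.403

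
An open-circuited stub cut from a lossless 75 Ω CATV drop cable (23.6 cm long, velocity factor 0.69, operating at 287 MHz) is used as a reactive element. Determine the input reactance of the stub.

λ = v/f = 0.69·c / 287 MHz = 0.721 m
βl = 2π·l/λ = 2π × 0.327 = 118°
tan(βl) = -1.9
For an open-circuited stub, Z_in = −jZ_0·cot(βl) = −jZ_0/tan(βl)

X_in ≈ 39.5 Ω (inductive)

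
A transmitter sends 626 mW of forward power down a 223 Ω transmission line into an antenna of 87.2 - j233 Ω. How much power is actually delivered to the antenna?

P_delivered ≈ 324 mW

|Γ| = |(-135.8 − j233)/(310.2 − j233)| = 0.695
|Γ|² = 0.483
P_refl = |Γ|²·P_inc = 302 mW, P_del = (1 − |Γ|²)·P_inc = 324 mW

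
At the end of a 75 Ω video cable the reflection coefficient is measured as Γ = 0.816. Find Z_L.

Z_L ≈ 740 Ω

Z_L = Z_0·(1 + Γ)/(1 − Γ) = 75·(1.82)/(0.184)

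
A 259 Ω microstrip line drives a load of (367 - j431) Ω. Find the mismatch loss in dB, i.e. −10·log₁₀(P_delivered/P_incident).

Γ = (108 − j431)/(626 − j431), |Γ| = 0.585
|Γ|² = 0.342, so P_del/P_inc = 1 − |Γ|² = 0.658
ML = −10·log₁₀(1 − |Γ|²)

mismatch loss ≈ 1.82 dB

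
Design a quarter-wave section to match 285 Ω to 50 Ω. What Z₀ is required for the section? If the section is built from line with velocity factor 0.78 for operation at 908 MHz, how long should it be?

Z_qwt ≈ 119 Ω; length ≈ 6.44 cm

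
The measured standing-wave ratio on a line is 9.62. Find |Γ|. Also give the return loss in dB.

|Γ| = (S − 1)/(S + 1) = (9.62 − 1)/(9.62 + 1) = 8.62/10.6
RL = −20·log₁₀|Γ| = −20·log₁₀(0.812)

|Γ| ≈ 0.812; return loss ≈ 1.81 dB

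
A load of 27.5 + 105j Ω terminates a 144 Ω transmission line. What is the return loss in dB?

RL ≈ 2.16 dB

Γ = (-116.5 + j105)/(171.5 + j105), |Γ| = 0.78
RL = −20·log₁₀|Γ| = −20·log₁₀(0.78)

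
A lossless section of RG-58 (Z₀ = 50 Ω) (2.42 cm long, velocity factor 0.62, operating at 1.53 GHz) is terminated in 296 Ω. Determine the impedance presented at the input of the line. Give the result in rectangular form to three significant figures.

λ = v/f = 0.62·c / 1.53 GHz = 0.122 m
βl = 2π·l/λ = 2π × 0.199 = 71.7°
tan(βl) = tan(71.7°) = 3.02
Z_in = Z_0·(Z_L + jZ_0·tanβl)/(Z_0 + jZ_L·tanβl)
     = 50·(296 + j151)/(50 + j893)

Z_in ≈ 9.34 − j16 Ω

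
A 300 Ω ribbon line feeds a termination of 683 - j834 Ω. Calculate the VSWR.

VSWR ≈ 5.94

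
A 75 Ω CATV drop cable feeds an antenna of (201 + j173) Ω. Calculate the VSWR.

Γ = (Z_L − Z_0)/(Z_L + Z_0) = (126 + j173)/(276 + j173)
|Γ| = 214/326 = 0.657
VSWR = (1 + |Γ|)/(1 − |Γ|) = 1.66/0.343

VSWR ≈ 4.83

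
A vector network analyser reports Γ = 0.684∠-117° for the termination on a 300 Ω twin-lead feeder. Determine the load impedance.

Z_L ≈ 76.4 − j175 Ω

Z_L = Z_0·(1 + Γ)/(1 − Γ) = 300·(0.689 − j0.609)/(1.31 + j0.609)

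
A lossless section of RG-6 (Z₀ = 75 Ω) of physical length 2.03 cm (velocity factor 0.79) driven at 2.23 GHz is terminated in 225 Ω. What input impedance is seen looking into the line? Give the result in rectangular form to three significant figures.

Z_in ≈ 28.3 − j25.5 Ω

λ = v/f = 0.79·c / 2.23 GHz = 0.106 m
βl = 2π·l/λ = 2π × 0.191 = 68.8°
tan(βl) = tan(68.8°) = 2.57
Z_in = Z_0·(Z_L + jZ_0·tanβl)/(Z_0 + jZ_L·tanβl)
     = 75·(225 + j193)/(75 + j579)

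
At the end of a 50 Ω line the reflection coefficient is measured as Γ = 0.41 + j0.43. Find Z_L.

Z_L = Z_0·(1 + Γ)/(1 − Γ) = 50·(1.41 + j0.43)/(0.59 − j0.43)

Z_L ≈ 60.7 + j80.7 Ω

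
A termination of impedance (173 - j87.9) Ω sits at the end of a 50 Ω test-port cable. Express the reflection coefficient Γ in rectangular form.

Γ ≈ 0.612 − j0.153

Γ = (Z_L − Z_0)/(Z_L + Z_0) = (123 − j87.9)/(223 − j87.9)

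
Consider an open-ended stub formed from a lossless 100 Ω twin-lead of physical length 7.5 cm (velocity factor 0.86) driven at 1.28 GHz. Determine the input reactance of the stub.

λ = v/f = 0.86·c / 1.28 GHz = 0.202 m
βl = 2π·l/λ = 2π × 0.372 = 134°
tan(βl) = -1.04
For an open-ended stub, Z_in = −jZ_0·cot(βl) = −jZ_0/tan(βl)

X_in ≈ 96.4 Ω (inductive)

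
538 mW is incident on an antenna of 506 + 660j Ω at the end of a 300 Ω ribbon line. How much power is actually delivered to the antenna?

|Γ| = |(206 + j660)/(806 + j660)| = 0.664
|Γ|² = 0.44
P_refl = |Γ|²·P_inc = 237 mW, P_del = (1 − |Γ|²)·P_inc = 301 mW

P_delivered ≈ 301 mW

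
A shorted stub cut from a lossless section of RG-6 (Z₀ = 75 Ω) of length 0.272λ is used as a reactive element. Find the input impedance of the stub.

βl = 2π × 0.272 = 97.9°
tan(βl) = -7.19
For a shorted stub, Z_in = jZ_0·tan(βl)

Z_in ≈ −j539 Ω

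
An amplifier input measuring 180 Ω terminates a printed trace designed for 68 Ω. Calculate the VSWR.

VSWR ≈ 2.65

Γ = (180 − 68)/(180 + 68) = 0.452
VSWR = (1 + 0.452)/(1 − 0.452)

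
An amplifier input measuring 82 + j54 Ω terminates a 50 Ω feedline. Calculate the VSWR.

VSWR ≈ 2.57

Γ = (Z_L − Z_0)/(Z_L + Z_0) = (32 + j54)/(132 + j54)
|Γ| = 62.8/143 = 0.44
VSWR = (1 + |Γ|)/(1 − |Γ|) = 1.44/0.56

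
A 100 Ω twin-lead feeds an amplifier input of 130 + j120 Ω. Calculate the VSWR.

VSWR ≈ 2.82

Γ = (Z_L − Z_0)/(Z_L + Z_0) = (30 + j120)/(230 + j120)
|Γ| = 124/259 = 0.477
VSWR = (1 + |Γ|)/(1 − |Γ|) = 1.48/0.523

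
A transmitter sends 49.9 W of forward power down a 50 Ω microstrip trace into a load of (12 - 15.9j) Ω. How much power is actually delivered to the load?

|Γ| = |(-38 − j15.9)/(62 − j15.9)| = 0.644
|Γ|² = 0.414
P_refl = |Γ|²·P_inc = 20.7 W, P_del = (1 − |Γ|²)·P_inc = 29.2 W

P_delivered ≈ 29.2 W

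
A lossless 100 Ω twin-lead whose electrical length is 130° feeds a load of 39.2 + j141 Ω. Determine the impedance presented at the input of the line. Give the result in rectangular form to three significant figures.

Z_in ≈ 12.8 + j10.4 Ω

tan(βl) = tan(130°) = -1.19
Z_in = Z_0·(Z_L + jZ_0·tanβl)/(Z_0 + jZ_L·tanβl)
     = 100·(39.2 + j21.8)/(268 − j46.7)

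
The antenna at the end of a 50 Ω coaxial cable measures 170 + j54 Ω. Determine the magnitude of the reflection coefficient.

|Γ| ≈ 0.581

Γ = (Z_L − Z_0)/(Z_L + Z_0) = (120 + j54)/(220 + j54)
|Γ| = 132/227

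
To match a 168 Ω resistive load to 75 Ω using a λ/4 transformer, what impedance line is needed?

Z_qwt = √(Z_0·R_L) = √(75 × 168) = √12600

Z_qwt ≈ 112 Ω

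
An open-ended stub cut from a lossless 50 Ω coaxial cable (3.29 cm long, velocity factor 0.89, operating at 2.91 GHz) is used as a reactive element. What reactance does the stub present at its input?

X_in ≈ 40.6 Ω (inductive)

λ = v/f = 0.89·c / 2.91 GHz = 0.0918 m
βl = 2π·l/λ = 2π × 0.359 = 129°
tan(βl) = -1.23
For an open-ended stub, Z_in = −jZ_0·cot(βl) = −jZ_0/tan(βl)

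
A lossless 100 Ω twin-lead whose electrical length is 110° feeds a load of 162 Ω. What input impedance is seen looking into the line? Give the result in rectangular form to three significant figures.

Z_in ≈ 66.5 + j21.4 Ω

tan(βl) = tan(110°) = -2.75
Z_in = Z_0·(Z_L + jZ_0·tanβl)/(Z_0 + jZ_L·tanβl)
     = 100·(162 − j275)/(100 − j445)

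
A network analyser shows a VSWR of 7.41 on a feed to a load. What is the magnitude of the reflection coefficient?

|Γ| = (S − 1)/(S + 1) = (7.41 − 1)/(7.41 + 1) = 6.41/8.41

|Γ| ≈ 0.762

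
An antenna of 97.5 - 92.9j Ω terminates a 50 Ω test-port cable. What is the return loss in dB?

Γ = (47.5 − j92.9)/(147.5 − j92.9), |Γ| = 0.599
RL = −20·log₁₀|Γ| = −20·log₁₀(0.599)

RL ≈ 4.46 dB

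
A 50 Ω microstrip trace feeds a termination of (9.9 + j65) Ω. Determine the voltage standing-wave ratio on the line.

Γ = (Z_L − Z_0)/(Z_L + Z_0) = (-40.1 + j65)/(59.9 + j65)
|Γ| = 76.4/88.4 = 0.864
VSWR = (1 + |Γ|)/(1 − |Γ|) = 1.86/0.136

VSWR ≈ 13.7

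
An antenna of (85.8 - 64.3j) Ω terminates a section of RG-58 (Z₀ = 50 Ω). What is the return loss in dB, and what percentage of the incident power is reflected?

RL ≈ 6.2 dB; 24% of incident power reflected

Γ = (35.8 − j64.3)/(135.8 − j64.3), |Γ| = 0.49
RL = −20·log₁₀(0.49) = 6.2 dB
P_refl/P_inc = |Γ|² = 0.24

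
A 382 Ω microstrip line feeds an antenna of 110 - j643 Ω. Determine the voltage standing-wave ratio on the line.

Γ = (Z_L − Z_0)/(Z_L + Z_0) = (-272 − j643)/(492 − j643)
|Γ| = 698/810 = 0.862
VSWR = (1 + |Γ|)/(1 − |Γ|) = 1.86/0.138

VSWR ≈ 13.5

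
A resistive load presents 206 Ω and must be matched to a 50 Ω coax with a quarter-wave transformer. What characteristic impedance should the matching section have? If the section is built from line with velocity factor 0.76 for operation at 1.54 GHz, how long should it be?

Z_qwt = √(Z_0·R_L) = √(50 × 206) = √10300
λ = 0.76·c/f = 0.148 m, so l = λ/4 = 0.037 m

Z_qwt ≈ 101 Ω; length ≈ 3.7 cm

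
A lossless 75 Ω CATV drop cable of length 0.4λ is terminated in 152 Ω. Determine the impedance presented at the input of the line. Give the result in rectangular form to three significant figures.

Z_in ≈ 73.3 + j53.4 Ω

βl = 2π × 0.4 = 144°
tan(βl) = tan(144°) = -0.727
Z_in = Z_0·(Z_L + jZ_0·tanβl)/(Z_0 + jZ_L·tanβl)
     = 75·(152 − j54.5)/(75 − j110)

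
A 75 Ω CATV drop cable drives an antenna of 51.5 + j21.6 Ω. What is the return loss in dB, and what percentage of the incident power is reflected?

Γ = (-23.5 + j21.6)/(126.5 + j21.6), |Γ| = 0.249
RL = −20·log₁₀(0.249) = 12.1 dB
P_refl/P_inc = |Γ|² = 0.0619

RL ≈ 12.1 dB; 6.19% of incident power reflected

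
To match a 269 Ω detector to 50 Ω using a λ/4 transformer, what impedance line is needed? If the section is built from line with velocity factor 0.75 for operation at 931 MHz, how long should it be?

Z_qwt ≈ 116 Ω; length ≈ 6.04 cm

Z_qwt = √(Z_0·R_L) = √(50 × 269) = √13450
λ = 0.75·c/f = 0.242 m, so l = λ/4 = 0.0604 m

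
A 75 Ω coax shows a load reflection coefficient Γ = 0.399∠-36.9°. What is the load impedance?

Z_L = Z_0·(1 + Γ)/(1 − Γ) = 75·(1.32 − j0.24)/(0.681 + j0.24)

Z_L ≈ 121 − j69 Ω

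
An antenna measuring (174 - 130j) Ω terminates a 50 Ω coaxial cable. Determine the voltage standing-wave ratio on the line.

VSWR ≈ 5.53

Γ = (Z_L − Z_0)/(Z_L + Z_0) = (124 − j130)/(224 − j130)
|Γ| = 180/259 = 0.694
VSWR = (1 + |Γ|)/(1 − |Γ|) = 1.69/0.306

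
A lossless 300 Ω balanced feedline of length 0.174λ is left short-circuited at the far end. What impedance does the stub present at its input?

Z_in ≈ +j580 Ω

βl = 2π × 0.174 = 62.6°
tan(βl) = 1.93
For a short-circuited stub, Z_in = jZ_0·tan(βl)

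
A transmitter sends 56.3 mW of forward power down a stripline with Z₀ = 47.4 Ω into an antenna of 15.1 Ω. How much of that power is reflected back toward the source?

P_reflected ≈ 15 mW

Γ = (15.1 − 47.4)/(15.1 + 47.4) = -0.517
|Γ|² = 0.267
P_refl = |Γ|²·P_inc = 15 mW, P_del = (1 − |Γ|²)·P_inc = 41.3 mW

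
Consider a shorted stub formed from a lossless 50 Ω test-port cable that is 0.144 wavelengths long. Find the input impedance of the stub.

Z_in ≈ +j63.6 Ω

βl = 2π × 0.144 = 51.8°
tan(βl) = 1.27
For a shorted stub, Z_in = jZ_0·tan(βl)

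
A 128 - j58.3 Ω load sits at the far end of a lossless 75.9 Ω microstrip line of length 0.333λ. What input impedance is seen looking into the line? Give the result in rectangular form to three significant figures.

βl = 2π × 0.333 = 120°
tan(βl) = tan(120°) = -1.74
Z_in = Z_0·(Z_L + jZ_0·tanβl)/(Z_0 + jZ_L·tanβl)
     = 75.9·(128 − j190)/(-25.6 − j223)

Z_in ≈ 59.1 + j50.4 Ω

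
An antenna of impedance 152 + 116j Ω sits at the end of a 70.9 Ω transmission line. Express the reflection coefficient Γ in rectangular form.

Γ = (Z_L − Z_0)/(Z_L + Z_0) = (81.1 + j116)/(222.9 + j116)

Γ ≈ 0.499 + j0.261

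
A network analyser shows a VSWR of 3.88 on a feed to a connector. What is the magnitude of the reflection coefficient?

|Γ| ≈ 0.59

|Γ| = (S − 1)/(S + 1) = (3.88 − 1)/(3.88 + 1) = 2.88/4.88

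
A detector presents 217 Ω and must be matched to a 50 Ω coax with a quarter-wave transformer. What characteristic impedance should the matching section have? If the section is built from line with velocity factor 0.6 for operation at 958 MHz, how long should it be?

Z_qwt = √(Z_0·R_L) = √(50 × 217) = √10850
λ = 0.6·c/f = 0.188 m, so l = λ/4 = 0.047 m

Z_qwt ≈ 104 Ω; length ≈ 4.7 cm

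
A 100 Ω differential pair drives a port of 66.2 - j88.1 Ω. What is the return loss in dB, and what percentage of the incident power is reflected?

Γ = (-33.8 − j88.1)/(166.2 − j88.1), |Γ| = 0.502
RL = −20·log₁₀(0.502) = 5.99 dB
P_refl/P_inc = |Γ|² = 0.252

RL ≈ 5.99 dB; 25.2% of incident power reflected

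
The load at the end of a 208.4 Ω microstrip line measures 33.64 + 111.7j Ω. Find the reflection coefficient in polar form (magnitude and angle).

Γ ≈ 0.778 ∠ 123°

Γ = (Z_L − Z_0)/(Z_L + Z_0) = (-174.8 + j111.7)/(242 + j111.7)
|Γ| = 207/267 = 0.778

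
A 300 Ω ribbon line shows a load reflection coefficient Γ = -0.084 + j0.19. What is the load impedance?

Z_L ≈ 237 + j94.1 Ω

Z_L = Z_0·(1 + Γ)/(1 − Γ) = 300·(0.916 + j0.19)/(1.08 − j0.19)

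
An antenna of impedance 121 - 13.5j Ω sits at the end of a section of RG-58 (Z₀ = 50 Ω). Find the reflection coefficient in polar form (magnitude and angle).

Γ ≈ 0.421 ∠ -6.25°

Γ = (Z_L − Z_0)/(Z_L + Z_0) = (71 − j13.5)/(171 − j13.5)
|Γ| = 72.3/172 = 0.421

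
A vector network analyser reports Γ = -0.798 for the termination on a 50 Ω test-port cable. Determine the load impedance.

Z_L ≈ 5.62 Ω

Z_L = Z_0·(1 + Γ)/(1 − Γ) = 50·(0.202)/(1.8)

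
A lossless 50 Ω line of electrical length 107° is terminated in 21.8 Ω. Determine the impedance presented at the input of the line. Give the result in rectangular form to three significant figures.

Z_in ≈ 84.1 − j43.7 Ω

tan(βl) = tan(107°) = -3.27
Z_in = Z_0·(Z_L + jZ_0·tanβl)/(Z_0 + jZ_L·tanβl)
     = 50·(21.8 − j164)/(50 − j71.3)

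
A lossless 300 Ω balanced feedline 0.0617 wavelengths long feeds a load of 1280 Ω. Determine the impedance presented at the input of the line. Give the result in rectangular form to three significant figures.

Z_in ≈ 370 − j522 Ω

βl = 2π × 0.0617 = 22.2°
tan(βl) = tan(22.2°) = 0.408
Z_in = Z_0·(Z_L + jZ_0·tanβl)/(Z_0 + jZ_L·tanβl)
     = 300·(1280 + j123)/(300 + j523)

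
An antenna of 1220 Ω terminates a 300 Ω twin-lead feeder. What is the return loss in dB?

RL ≈ 4.36 dB

Γ = (1220 − 300)/(1220 + 300) = 0.605
RL = −20·log₁₀|Γ| = −20·log₁₀(0.605)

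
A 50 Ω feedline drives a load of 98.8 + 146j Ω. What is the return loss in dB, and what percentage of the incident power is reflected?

RL ≈ 2.63 dB; 54.5% of incident power reflected

Γ = (48.8 + j146)/(148.8 + j146), |Γ| = 0.738
RL = −20·log₁₀(0.738) = 2.63 dB
P_refl/P_inc = |Γ|² = 0.545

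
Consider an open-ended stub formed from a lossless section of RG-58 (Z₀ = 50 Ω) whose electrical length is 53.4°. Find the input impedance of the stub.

tan(βl) = 1.35
For an open-ended stub, Z_in = −jZ_0·cot(βl) = −jZ_0/tan(βl)

Z_in ≈ −j37.1 Ω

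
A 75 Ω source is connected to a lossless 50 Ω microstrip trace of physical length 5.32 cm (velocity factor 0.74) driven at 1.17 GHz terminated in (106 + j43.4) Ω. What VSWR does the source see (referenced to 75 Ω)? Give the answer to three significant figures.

λ = v/f = 0.74·c / 1.17 GHz = 0.19 m
βl = 2π·l/λ = 2π × 0.28 = 101°
tan(βl) = -5.18
Z_in = Z_0·(Z_L + jZ_0·tanβl)/(Z_0 + jZ_L·tanβl) = 19.6 − j0.132 Ω
Γ_s = (Z_in − Z_s)/(Z_in + Z_s) = (-55.4 − j0.132)/(94.6 − j0.132), |Γ_s| = 0.586
VSWR = (1 + |Γ_s|)/(1 − |Γ_s|)

VSWR ≈ 3.83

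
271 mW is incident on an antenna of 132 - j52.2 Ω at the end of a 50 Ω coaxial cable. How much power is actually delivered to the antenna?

P_delivered ≈ 200 mW

|Γ| = |(82 − j52.2)/(182 − j52.2)| = 0.513
|Γ|² = 0.264
P_refl = |Γ|²·P_inc = 71.4 mW, P_del = (1 − |Γ|²)·P_inc = 200 mW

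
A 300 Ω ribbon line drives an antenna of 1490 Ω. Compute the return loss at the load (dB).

RL ≈ 3.55 dB

Γ = (1490 − 300)/(1490 + 300) = 0.665
RL = −20·log₁₀|Γ| = −20·log₁₀(0.665)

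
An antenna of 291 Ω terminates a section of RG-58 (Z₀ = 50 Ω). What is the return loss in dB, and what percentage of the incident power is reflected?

RL ≈ 3.01 dB; 49.9% of incident power reflected

Γ = (291 − 50)/(291 + 50) = 0.707
RL = −20·log₁₀(0.707) = 3.01 dB
P_refl/P_inc = |Γ|² = 0.499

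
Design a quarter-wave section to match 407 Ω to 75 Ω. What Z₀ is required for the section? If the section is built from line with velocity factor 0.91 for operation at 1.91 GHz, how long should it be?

Z_qwt = √(Z_0·R_L) = √(75 × 407) = √30520
λ = 0.91·c/f = 0.143 m, so l = λ/4 = 0.0357 m

Z_qwt ≈ 175 Ω; length ≈ 3.57 cm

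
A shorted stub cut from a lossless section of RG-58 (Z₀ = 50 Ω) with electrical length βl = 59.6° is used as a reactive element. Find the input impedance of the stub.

Z_in ≈ +j85.2 Ω

tan(βl) = 1.7
For a shorted stub, Z_in = jZ_0·tan(βl)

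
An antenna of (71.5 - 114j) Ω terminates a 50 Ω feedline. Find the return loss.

RL ≈ 3.14 dB

Γ = (21.5 − j114)/(121.5 − j114), |Γ| = 0.696
RL = −20·log₁₀|Γ| = −20·log₁₀(0.696)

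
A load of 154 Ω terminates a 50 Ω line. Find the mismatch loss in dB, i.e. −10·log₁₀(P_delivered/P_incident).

mismatch loss ≈ 1.31 dB

Γ = (154 − 50)/(154 + 50) = 0.51
|Γ|² = 0.26, so P_del/P_inc = 1 − |Γ|² = 0.74
ML = −10·log₁₀(1 − |Γ|²)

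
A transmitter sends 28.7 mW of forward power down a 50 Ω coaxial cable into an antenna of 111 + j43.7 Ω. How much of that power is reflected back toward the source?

|Γ| = |(61 + j43.7)/(161 + j43.7)| = 0.45
|Γ|² = 0.202
P_refl = |Γ|²·P_inc = 5.81 mW, P_del = (1 − |Γ|²)·P_inc = 22.9 mW

P_reflected ≈ 5.81 mW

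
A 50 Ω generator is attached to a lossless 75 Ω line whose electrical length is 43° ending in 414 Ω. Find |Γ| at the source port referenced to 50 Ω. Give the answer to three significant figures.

|Γ| ≈ 0.721

tan(βl) = 0.933
Z_in = Z_0·(Z_L + jZ_0·tanβl)/(Z_0 + jZ_L·tanβl) = 28.1 − j75 Ω
Γ_s = (Z_in − Z_s)/(Z_in + Z_s) = (-21.9 − j75)/(78.1 − j75), |Γ_s| = 0.721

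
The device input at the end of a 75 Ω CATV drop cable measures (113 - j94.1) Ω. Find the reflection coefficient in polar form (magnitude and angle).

Γ = (Z_L − Z_0)/(Z_L + Z_0) = (38 − j94.1)/(188 − j94.1)
|Γ| = 101/210 = 0.483

Γ ≈ 0.483 ∠ -41.4°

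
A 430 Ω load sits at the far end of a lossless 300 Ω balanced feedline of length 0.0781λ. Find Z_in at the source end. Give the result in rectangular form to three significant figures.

βl = 2π × 0.0781 = 28.1°
tan(βl) = tan(28.1°) = 0.534
Z_in = Z_0·(Z_L + jZ_0·tanβl)/(Z_0 + jZ_L·tanβl)
     = 300·(430 + j160)/(300 + j230)

Z_in ≈ 348 − j107 Ω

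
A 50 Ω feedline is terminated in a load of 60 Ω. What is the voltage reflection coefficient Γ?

Γ = 0.0909

Γ = (Z_L − Z_0)/(Z_L + Z_0) = (60 − 50)/(60 + 50) = 10/110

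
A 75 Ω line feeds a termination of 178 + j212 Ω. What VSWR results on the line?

Γ = (Z_L − Z_0)/(Z_L + Z_0) = (103 + j212)/(253 + j212)
|Γ| = 236/330 = 0.714
VSWR = (1 + |Γ|)/(1 − |Γ|) = 1.71/0.286

VSWR ≈ 5.99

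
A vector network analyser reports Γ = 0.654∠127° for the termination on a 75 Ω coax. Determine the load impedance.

Z_L ≈ 19.4 + j35.4 Ω

Z_L = Z_0·(1 + Γ)/(1 − Γ) = 75·(0.606 + j0.522)/(1.39 − j0.522)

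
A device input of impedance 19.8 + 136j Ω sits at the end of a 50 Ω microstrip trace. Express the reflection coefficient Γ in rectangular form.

Γ = (Z_L − Z_0)/(Z_L + Z_0) = (-30.2 + j136)/(69.8 + j136)

Γ ≈ 0.701 + j0.582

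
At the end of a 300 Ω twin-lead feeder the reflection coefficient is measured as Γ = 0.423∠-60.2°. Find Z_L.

Z_L ≈ 325 − j290 Ω

Z_L = Z_0·(1 + Γ)/(1 − Γ) = 300·(1.21 − j0.367)/(0.79 + j0.367)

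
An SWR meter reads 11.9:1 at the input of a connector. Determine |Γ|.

|Γ| = (S − 1)/(S + 1) = (11.9 − 1)/(11.9 + 1) = 10.9/12.9

|Γ| ≈ 0.845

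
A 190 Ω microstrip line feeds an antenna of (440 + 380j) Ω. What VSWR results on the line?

VSWR ≈ 4.24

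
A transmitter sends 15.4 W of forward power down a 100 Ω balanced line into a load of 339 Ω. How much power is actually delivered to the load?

Γ = (339 − 100)/(339 + 100) = 0.544
|Γ|² = 0.296
P_refl = |Γ|²·P_inc = 4.56 W, P_del = (1 − |Γ|²)·P_inc = 10.8 W

P_delivered ≈ 10.8 W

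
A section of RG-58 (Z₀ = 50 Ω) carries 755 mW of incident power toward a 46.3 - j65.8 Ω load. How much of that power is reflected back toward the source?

P_reflected ≈ 241 mW

|Γ| = |(-3.7 − j65.8)/(96.3 − j65.8)| = 0.565
|Γ|² = 0.319
P_refl = |Γ|²·P_inc = 241 mW, P_del = (1 − |Γ|²)·P_inc = 514 mW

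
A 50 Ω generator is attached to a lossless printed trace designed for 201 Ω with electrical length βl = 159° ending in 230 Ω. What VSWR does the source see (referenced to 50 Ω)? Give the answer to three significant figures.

VSWR ≈ 4.46

tan(βl) = -0.384
Z_in = Z_0·(Z_L + jZ_0·tanβl)/(Z_0 + jZ_L·tanβl) = 221 + j20 Ω
Γ_s = (Z_in − Z_s)/(Z_in + Z_s) = (171 + j20)/(271 + j20), |Γ_s| = 0.634
VSWR = (1 + |Γ_s|)/(1 − |Γ_s|)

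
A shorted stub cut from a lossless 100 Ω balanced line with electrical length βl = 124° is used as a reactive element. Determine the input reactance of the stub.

tan(βl) = -1.48
For a shorted stub, Z_in = jZ_0·tan(βl)

X_in ≈ -148 Ω (capacitive)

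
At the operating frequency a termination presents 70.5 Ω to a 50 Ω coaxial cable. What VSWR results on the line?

VSWR ≈ 1.41

Γ = (70.5 − 50)/(70.5 + 50) = 0.17
VSWR = (1 + 0.17)/(1 − 0.17)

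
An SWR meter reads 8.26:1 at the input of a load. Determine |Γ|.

|Γ| = (S − 1)/(S + 1) = (8.26 − 1)/(8.26 + 1) = 7.26/9.26

|Γ| ≈ 0.784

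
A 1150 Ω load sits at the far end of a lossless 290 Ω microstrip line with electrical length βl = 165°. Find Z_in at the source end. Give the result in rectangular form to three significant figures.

tan(βl) = tan(165°) = -0.268
Z_in = Z_0·(Z_L + jZ_0·tanβl)/(Z_0 + jZ_L·tanβl)
     = 290·(1150 − j77.7)/(290 − j308)

Z_in ≈ 579 + j537 Ω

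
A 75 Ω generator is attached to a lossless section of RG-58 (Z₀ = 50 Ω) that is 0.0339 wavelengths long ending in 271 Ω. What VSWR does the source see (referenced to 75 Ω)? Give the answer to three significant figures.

βl = 2π × 0.0339 = 12.2°
tan(βl) = 0.216
Z_in = Z_0·(Z_L + jZ_0·tanβl)/(Z_0 + jZ_L·tanβl) = 119 − j129 Ω
Γ_s = (Z_in − Z_s)/(Z_in + Z_s) = (44.5 − j129)/(194 − j129), |Γ_s| = 0.585
VSWR = (1 + |Γ_s|)/(1 − |Γ_s|)

VSWR ≈ 3.82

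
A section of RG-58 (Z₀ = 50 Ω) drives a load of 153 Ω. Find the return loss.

Γ = (153 − 50)/(153 + 50) = 0.507
RL = −20·log₁₀|Γ| = −20·log₁₀(0.507)

RL ≈ 5.89 dB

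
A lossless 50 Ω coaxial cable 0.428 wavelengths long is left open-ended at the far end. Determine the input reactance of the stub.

βl = 2π × 0.428 = 154°
tan(βl) = -0.486
For an open-ended stub, Z_in = −jZ_0·cot(βl) = −jZ_0/tan(βl)

X_in ≈ 103 Ω (inductive)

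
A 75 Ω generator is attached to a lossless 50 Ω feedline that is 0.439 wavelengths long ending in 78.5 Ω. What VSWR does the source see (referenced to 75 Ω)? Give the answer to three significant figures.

βl = 2π × 0.439 = 158°
tan(βl) = -0.403
Z_in = Z_0·(Z_L + jZ_0·tanβl)/(Z_0 + jZ_L·tanβl) = 65.2 + j21.1 Ω
Γ_s = (Z_in − Z_s)/(Z_in + Z_s) = (-9.85 + j21.1)/(140 + j21.1), |Γ_s| = 0.164
VSWR = (1 + |Γ_s|)/(1 − |Γ_s|)

VSWR ≈ 1.39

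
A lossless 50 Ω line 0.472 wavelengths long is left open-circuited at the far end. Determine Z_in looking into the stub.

βl = 2π × 0.472 = 170°
tan(βl) = -0.178
For an open-circuited stub, Z_in = −jZ_0·cot(βl) = −jZ_0/tan(βl)

Z_in ≈ +j281 Ω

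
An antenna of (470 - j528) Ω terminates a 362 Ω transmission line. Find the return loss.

RL ≈ 5.24 dB

Γ = (108 − j528)/(832 − j528), |Γ| = 0.547
RL = −20·log₁₀|Γ| = −20·log₁₀(0.547)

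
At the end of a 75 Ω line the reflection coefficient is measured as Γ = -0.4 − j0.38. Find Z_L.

Z_L = Z_0·(1 + Γ)/(1 − Γ) = 75·(0.6 − j0.38)/(1.4 + j0.38)

Z_L ≈ 24.8 − j27.1 Ω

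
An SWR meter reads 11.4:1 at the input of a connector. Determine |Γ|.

|Γ| ≈ 0.839

|Γ| = (S − 1)/(S + 1) = (11.4 − 1)/(11.4 + 1) = 10.4/12.4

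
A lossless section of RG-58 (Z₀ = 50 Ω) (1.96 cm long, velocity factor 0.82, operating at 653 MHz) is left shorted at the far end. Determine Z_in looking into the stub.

Z_in ≈ +j17 Ω

λ = v/f = 0.82·c / 653 MHz = 0.377 m
βl = 2π·l/λ = 2π × 0.052 = 18.7°
tan(βl) = 0.339
For a shorted stub, Z_in = jZ_0·tan(βl)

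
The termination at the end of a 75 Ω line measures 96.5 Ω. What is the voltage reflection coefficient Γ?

Γ = 0.125

Γ = (Z_L − Z_0)/(Z_L + Z_0) = (96.5 − 75)/(96.5 + 75) = 21.5/171.5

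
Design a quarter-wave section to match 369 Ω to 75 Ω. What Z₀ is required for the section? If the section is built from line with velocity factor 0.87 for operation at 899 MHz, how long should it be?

Z_qwt ≈ 166 Ω; length ≈ 7.26 cm

Z_qwt = √(Z_0·R_L) = √(75 × 369) = √27680
λ = 0.87·c/f = 0.29 m, so l = λ/4 = 0.0726 m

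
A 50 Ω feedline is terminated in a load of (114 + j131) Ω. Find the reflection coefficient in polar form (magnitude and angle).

Γ ≈ 0.695 ∠ 25.3°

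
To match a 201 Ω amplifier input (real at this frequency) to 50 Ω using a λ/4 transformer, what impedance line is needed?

Z_qwt ≈ 100 Ω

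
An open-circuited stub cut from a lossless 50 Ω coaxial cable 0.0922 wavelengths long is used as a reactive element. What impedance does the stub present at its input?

Z_in ≈ −j76.4 Ω

βl = 2π × 0.0922 = 33.2°
tan(βl) = 0.654
For an open-circuited stub, Z_in = −jZ_0·cot(βl) = −jZ_0/tan(βl)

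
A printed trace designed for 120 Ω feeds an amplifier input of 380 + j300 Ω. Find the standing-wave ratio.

Γ = (Z_L − Z_0)/(Z_L + Z_0) = (260 + j300)/(500 + j300)
|Γ| = 397/583 = 0.681
VSWR = (1 + |Γ|)/(1 − |Γ|) = 1.68/0.319

VSWR ≈ 5.27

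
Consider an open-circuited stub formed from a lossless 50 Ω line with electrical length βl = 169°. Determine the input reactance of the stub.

X_in ≈ 257 Ω (inductive)

tan(βl) = -0.194
For an open-circuited stub, Z_in = −jZ_0·cot(βl) = −jZ_0/tan(βl)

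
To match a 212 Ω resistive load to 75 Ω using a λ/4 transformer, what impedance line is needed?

Z_qwt = √(Z_0·R_L) = √(75 × 212) = √15900

Z_qwt ≈ 126 Ω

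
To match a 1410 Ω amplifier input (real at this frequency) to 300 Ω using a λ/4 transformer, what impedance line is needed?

Z_qwt ≈ 650 Ω

Z_qwt = √(Z_0·R_L) = √(300 × 1410) = √423000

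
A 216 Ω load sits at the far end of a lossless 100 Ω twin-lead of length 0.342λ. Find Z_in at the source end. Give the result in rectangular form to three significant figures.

Z_in ≈ 60.5 + j47 Ω

βl = 2π × 0.342 = 123°
tan(βl) = tan(123°) = -1.53
Z_in = Z_0·(Z_L + jZ_0·tanβl)/(Z_0 + jZ_L·tanβl)
     = 100·(216 − j153)/(100 − j331)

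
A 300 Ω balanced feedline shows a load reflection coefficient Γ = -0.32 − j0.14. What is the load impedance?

Z_L ≈ 149 − j47.7 Ω

Z_L = Z_0·(1 + Γ)/(1 − Γ) = 300·(0.68 − j0.14)/(1.32 + j0.14)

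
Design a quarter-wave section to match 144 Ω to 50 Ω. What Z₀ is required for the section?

Z_qwt = √(Z_0·R_L) = √(50 × 144) = √7200

Z_qwt ≈ 84.9 Ω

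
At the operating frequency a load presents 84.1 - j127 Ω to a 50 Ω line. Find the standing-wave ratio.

Γ = (Z_L − Z_0)/(Z_L + Z_0) = (34.1 − j127)/(134.1 − j127)
|Γ| = 131/185 = 0.712
VSWR = (1 + |Γ|)/(1 − |Γ|) = 1.71/0.288

VSWR ≈ 5.94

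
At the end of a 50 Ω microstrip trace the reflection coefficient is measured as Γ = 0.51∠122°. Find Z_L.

Z_L = Z_0·(1 + Γ)/(1 − Γ) = 50·(0.73 + j0.433)/(1.27 − j0.433)

Z_L ≈ 20.5 + j24 Ω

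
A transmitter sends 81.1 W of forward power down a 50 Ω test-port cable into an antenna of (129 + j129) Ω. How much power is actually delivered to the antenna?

P_delivered ≈ 43 W

|Γ| = |(79 + j129)/(179 + j129)| = 0.686
|Γ|² = 0.47
P_refl = |Γ|²·P_inc = 38.1 W, P_del = (1 − |Γ|²)·P_inc = 43 W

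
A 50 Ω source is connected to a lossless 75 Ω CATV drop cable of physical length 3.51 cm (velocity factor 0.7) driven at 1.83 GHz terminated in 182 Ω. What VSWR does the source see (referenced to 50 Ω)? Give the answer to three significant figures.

λ = v/f = 0.7·c / 1.83 GHz = 0.115 m
βl = 2π·l/λ = 2π × 0.306 = 110°
tan(βl) = -2.73
Z_in = Z_0·(Z_L + jZ_0·tanβl)/(Z_0 + jZ_L·tanβl) = 34.3 + j22.3 Ω
Γ_s = (Z_in − Z_s)/(Z_in + Z_s) = (-15.7 + j22.3)/(84.3 + j22.3), |Γ_s| = 0.313
VSWR = (1 + |Γ_s|)/(1 − |Γ_s|)

VSWR ≈ 1.91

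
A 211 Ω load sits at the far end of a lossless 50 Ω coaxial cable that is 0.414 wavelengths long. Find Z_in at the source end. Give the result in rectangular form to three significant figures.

Z_in ≈ 38.7 + j68 Ω

βl = 2π × 0.414 = 149°
tan(βl) = tan(149°) = -0.6
Z_in = Z_0·(Z_L + jZ_0·tanβl)/(Z_0 + jZ_L·tanβl)
     = 50·(211 − j30)/(50 − j127)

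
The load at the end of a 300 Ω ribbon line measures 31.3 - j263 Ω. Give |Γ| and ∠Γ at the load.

Γ ≈ 0.889 ∠ -97.2°

Γ = (Z_L − Z_0)/(Z_L + Z_0) = (-268.7 − j263)/(331.3 − j263)
|Γ| = 376/423 = 0.889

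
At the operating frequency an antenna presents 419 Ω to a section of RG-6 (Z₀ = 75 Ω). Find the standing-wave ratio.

For a purely resistive load, VSWR = R_L/Z_0 or Z_0/R_L (whichever > 1) = 419/75

VSWR ≈ 5.59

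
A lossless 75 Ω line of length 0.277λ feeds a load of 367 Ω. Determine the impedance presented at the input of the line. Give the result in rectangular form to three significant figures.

βl = 2π × 0.277 = 99.7°
tan(βl) = tan(99.7°) = -5.84
Z_in = Z_0·(Z_L + jZ_0·tanβl)/(Z_0 + jZ_L·tanβl)
     = 75·(367 − j438)/(75 − j2140)

Z_in ≈ 15.8 + j12.3 Ω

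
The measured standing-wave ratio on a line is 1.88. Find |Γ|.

|Γ| ≈ 0.306

|Γ| = (S − 1)/(S + 1) = (1.88 − 1)/(1.88 + 1) = 0.88/2.88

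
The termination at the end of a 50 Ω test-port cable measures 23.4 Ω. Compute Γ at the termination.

Γ = (Z_L − Z_0)/(Z_L + Z_0) = (23.4 − 50)/(23.4 + 50) = -26.6/73.4

Γ = -0.362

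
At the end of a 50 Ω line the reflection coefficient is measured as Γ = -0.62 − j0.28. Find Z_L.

Z_L = Z_0·(1 + Γ)/(1 − Γ) = 50·(0.38 − j0.28)/(1.62 + j0.28)

Z_L ≈ 9.94 − j10.4 Ω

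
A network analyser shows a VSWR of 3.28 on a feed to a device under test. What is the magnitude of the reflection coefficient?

|Γ| = (S − 1)/(S + 1) = (3.28 − 1)/(3.28 + 1) = 2.28/4.28

|Γ| ≈ 0.533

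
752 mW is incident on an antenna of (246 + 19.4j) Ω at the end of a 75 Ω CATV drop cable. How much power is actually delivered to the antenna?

|Γ| = |(171 + j19.4)/(321 + j19.4)| = 0.535
|Γ|² = 0.286
P_refl = |Γ|²·P_inc = 215 mW, P_del = (1 − |Γ|²)·P_inc = 537 mW

P_delivered ≈ 537 mW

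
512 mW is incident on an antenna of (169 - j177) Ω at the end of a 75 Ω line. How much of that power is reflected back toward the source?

|Γ| = |(94 − j177)/(244 − j177)| = 0.665
|Γ|² = 0.442
P_refl = |Γ|²·P_inc = 226 mW, P_del = (1 − |Γ|²)·P_inc = 286 mW

P_reflected ≈ 226 mW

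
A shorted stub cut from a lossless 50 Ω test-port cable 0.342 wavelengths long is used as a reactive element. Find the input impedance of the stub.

Z_in ≈ −j76.6 Ω

βl = 2π × 0.342 = 123°
tan(βl) = -1.53
For a shorted stub, Z_in = jZ_0·tan(βl)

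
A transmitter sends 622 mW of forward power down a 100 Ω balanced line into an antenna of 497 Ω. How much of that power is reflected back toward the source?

P_reflected ≈ 275 mW

Γ = (497 − 100)/(497 + 100) = 0.665
|Γ|² = 0.442
P_refl = |Γ|²·P_inc = 275 mW, P_del = (1 − |Γ|²)·P_inc = 347 mW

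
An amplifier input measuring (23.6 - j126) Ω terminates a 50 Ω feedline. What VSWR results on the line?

Γ = (Z_L − Z_0)/(Z_L + Z_0) = (-26.4 − j126)/(73.6 − j126)
|Γ| = 129/146 = 0.882
VSWR = (1 + |Γ|)/(1 − |Γ|) = 1.88/0.118

VSWR ≈ 16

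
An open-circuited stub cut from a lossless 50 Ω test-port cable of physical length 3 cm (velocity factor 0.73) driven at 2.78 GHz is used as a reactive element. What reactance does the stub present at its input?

X_in ≈ 53.8 Ω (inductive)

λ = v/f = 0.73·c / 2.78 GHz = 0.0788 m
βl = 2π·l/λ = 2π × 0.381 = 137°
tan(βl) = -0.929
For an open-circuited stub, Z_in = −jZ_0·cot(βl) = −jZ_0/tan(βl)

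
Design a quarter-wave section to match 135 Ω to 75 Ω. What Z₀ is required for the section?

Z_qwt = √(Z_0·R_L) = √(75 × 135) = √10120

Z_qwt ≈ 101 Ω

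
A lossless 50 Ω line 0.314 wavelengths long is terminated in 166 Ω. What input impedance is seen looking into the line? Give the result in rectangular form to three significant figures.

Z_in ≈ 17.5 + j19 Ω

βl = 2π × 0.314 = 113°
tan(βl) = tan(113°) = -2.35
Z_in = Z_0·(Z_L + jZ_0·tanβl)/(Z_0 + jZ_L·tanβl)
     = 50·(166 − j118)/(50 − j390)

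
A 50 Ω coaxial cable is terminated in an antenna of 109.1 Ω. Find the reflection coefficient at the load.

Γ = 0.371

Γ = (Z_L − Z_0)/(Z_L + Z_0) = (109.1 − 50)/(109.1 + 50) = 59.1/159.1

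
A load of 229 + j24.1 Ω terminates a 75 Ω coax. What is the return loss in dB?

RL ≈ 5.83 dB

Γ = (154 + j24.1)/(304 + j24.1), |Γ| = 0.511
RL = −20·log₁₀|Γ| = −20·log₁₀(0.511)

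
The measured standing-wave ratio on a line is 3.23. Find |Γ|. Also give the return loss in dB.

|Γ| ≈ 0.527; return loss ≈ 5.56 dB

|Γ| = (S − 1)/(S + 1) = (3.23 − 1)/(3.23 + 1) = 2.23/4.23
RL = −20·log₁₀|Γ| = −20·log₁₀(0.527)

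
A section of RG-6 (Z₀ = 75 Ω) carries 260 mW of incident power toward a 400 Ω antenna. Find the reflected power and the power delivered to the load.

P_reflected ≈ 122 mW; P_delivered ≈ 138 mW

Γ = (400 − 75)/(400 + 75) = 0.684
|Γ|² = 0.468
P_refl = |Γ|²·P_inc = 122 mW, P_del = (1 − |Γ|²)·P_inc = 138 mW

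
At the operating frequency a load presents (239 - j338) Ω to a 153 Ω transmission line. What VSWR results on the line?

VSWR ≈ 5.13

Γ = (Z_L − Z_0)/(Z_L + Z_0) = (86 − j338)/(392 − j338)
|Γ| = 349/518 = 0.674
VSWR = (1 + |Γ|)/(1 − |Γ|) = 1.67/0.326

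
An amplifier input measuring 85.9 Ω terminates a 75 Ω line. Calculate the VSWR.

VSWR ≈ 1.15

Γ = (85.9 − 75)/(85.9 + 75) = 0.0677
VSWR = (1 + 0.0677)/(1 − 0.0677)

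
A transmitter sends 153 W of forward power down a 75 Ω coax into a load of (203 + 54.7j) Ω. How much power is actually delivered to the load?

P_delivered ≈ 116 W

|Γ| = |(128 + j54.7)/(278 + j54.7)| = 0.491
|Γ|² = 0.241
P_refl = |Γ|²·P_inc = 36.9 W, P_del = (1 − |Γ|²)·P_inc = 116 W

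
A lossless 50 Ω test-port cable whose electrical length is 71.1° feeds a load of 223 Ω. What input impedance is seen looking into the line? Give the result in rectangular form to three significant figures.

Z_in ≈ 12.5 − j16.2 Ω

tan(βl) = tan(71.1°) = 2.92
Z_in = Z_0·(Z_L + jZ_0·tanβl)/(Z_0 + jZ_L·tanβl)
     = 50·(223 + j146)/(50 + j651)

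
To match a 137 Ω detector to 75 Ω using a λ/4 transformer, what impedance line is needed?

Z_qwt = √(Z_0·R_L) = √(75 × 137) = √10280

Z_qwt ≈ 101 Ω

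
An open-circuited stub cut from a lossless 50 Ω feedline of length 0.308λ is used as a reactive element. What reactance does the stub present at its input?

βl = 2π × 0.308 = 111°
tan(βl) = -2.62
For an open-circuited stub, Z_in = −jZ_0·cot(βl) = −jZ_0/tan(βl)

X_in ≈ 19.1 Ω (inductive)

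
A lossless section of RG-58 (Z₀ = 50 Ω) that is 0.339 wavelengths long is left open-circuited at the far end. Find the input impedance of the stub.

Z_in ≈ +j31.3 Ω

βl = 2π × 0.339 = 122°
tan(βl) = -1.6
For an open-circuited stub, Z_in = −jZ_0·cot(βl) = −jZ_0/tan(βl)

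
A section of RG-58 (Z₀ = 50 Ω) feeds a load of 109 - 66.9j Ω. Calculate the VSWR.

Γ = (Z_L − Z_0)/(Z_L + Z_0) = (59 − j66.9)/(159 − j66.9)
|Γ| = 89.2/173 = 0.517
VSWR = (1 + |Γ|)/(1 − |Γ|) = 1.52/0.483

VSWR ≈ 3.14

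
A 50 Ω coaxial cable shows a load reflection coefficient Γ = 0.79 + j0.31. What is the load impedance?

Z_L = Z_0·(1 + Γ)/(1 − Γ) = 50·(1.79 + j0.31)/(0.21 − j0.31)

Z_L ≈ 99.8 + j221 Ω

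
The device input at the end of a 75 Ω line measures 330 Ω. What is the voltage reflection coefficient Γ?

Γ = (Z_L − Z_0)/(Z_L + Z_0) = (330 − 75)/(330 + 75) = 255/405

Γ = 0.63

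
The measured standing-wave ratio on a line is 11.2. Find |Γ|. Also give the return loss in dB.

|Γ| ≈ 0.836; return loss ≈ 1.56 dB

|Γ| = (S − 1)/(S + 1) = (11.2 − 1)/(11.2 + 1) = 10.2/12.2
RL = −20·log₁₀|Γ| = −20·log₁₀(0.836)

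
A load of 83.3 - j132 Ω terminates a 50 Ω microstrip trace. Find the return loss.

Γ = (33.3 − j132)/(133.3 − j132), |Γ| = 0.726
RL = −20·log₁₀|Γ| = −20·log₁₀(0.726)

RL ≈ 2.79 dB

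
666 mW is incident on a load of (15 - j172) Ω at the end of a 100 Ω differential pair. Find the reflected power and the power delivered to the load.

P_reflected ≈ 573 mW; P_delivered ≈ 93.3 mW

|Γ| = |(-85 − j172)/(115 − j172)| = 0.927
|Γ|² = 0.86
P_refl = |Γ|²·P_inc = 573 mW, P_del = (1 − |Γ|²)·P_inc = 93.3 mW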